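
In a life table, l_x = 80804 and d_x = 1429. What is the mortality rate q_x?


q_x = d_x / l_x
= 1429 / 80804
= 0.0177


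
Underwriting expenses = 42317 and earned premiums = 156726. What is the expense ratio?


Expense ratio = expenses / premiums
= 42317 / 156726
= 0.27


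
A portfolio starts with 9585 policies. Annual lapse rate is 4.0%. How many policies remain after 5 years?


remaining = initial * (1 - lapse)^years
= 9585 * (1 - 0.04)^5
= 9585 * 0.815373
= 7815.3473


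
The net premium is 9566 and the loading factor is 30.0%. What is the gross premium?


Gross = net * (1 + loading)
= 9566 * (1 + 0.3)
= 9566 * 1.3
= 12435.8


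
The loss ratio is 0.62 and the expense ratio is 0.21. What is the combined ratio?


Combined ratio = loss ratio + expense ratio
= 0.62 + 0.21
= 0.83


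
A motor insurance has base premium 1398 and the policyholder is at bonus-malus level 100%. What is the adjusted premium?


adjusted = base * BM_level / 100
= 1398 * 100 / 100
= 1398 * 1.0
= 1398.0


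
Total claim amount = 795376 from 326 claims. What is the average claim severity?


severity = total / number
= 795376 / 326
= 2439.8037


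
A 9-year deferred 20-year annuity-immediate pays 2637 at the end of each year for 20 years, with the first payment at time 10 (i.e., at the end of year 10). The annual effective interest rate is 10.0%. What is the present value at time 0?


PV at time 9 of the 20-year annuity-immediate:
a_n = 2637 * (1-(1+0.1)^(-20))/0.1 = 22450.2675
Discount back 9 years to time 0:
PV = 22450.2675 * (1+0.1)^(-9)
= 22450.2675 * 0.424098
= 9521.105


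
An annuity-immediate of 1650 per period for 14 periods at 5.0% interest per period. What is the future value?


FV = PMT * ((1+i)^n - 1) / i
= 1650 * ((1.05)^14 - 1) / 0.05
= 1650 * (1.979932 - 1) / 0.05
= 32337.7428


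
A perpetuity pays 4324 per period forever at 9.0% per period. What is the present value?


PV = PMT / i
= 4324 / 0.09
= 48044.4444


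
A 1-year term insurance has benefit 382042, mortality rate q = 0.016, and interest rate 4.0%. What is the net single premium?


NSP = benefit * q * v
v = 1/(1+i) = 0.961538
NSP = 382042 * 0.016 * 0.961538
= 5877.5692


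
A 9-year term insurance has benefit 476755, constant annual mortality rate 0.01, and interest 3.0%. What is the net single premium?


NSP = benefit * sum_{k=0}^{n-1} k_p_x * q * v^(k+1)
With constant q=0.01, v=0.970874
Sum = 0.074966
NSP = 476755 * 0.074966
= 35740.546


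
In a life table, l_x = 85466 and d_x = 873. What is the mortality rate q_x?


q_x = d_x / l_x
= 873 / 85466
= 0.0102


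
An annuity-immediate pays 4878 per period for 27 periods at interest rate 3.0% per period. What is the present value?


PV = PMT * (1 - (1+i)^(-n)) / i
= 4878 * (1 - (1+0.03)^(-27)) / 0.03
= 4878 * (1 - 0.450189) / 0.03
= 4878 * 18.327031
= 89399.2595


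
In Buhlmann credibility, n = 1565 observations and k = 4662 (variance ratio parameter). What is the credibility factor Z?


Z = n / (n + k)
= 1565 / (1565 + 4662)
= 1565 / 6227
= 0.2513


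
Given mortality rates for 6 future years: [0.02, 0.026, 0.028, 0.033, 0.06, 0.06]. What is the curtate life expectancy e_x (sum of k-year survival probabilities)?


e_x = sum_{k=1}^{n} k_p_x
k_p_x values:
  1_p_x = 0.98
  2_p_x = 0.95452
  3_p_x = 0.927793
  4_p_x = 0.897176
  5_p_x = 0.843346
  6_p_x = 0.792745
e_x = 5.3956


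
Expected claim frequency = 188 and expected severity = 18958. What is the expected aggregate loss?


E[S] = E[N] * E[X]
= 188 * 18958
= 3.5641e+06


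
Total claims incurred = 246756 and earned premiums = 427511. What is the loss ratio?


Loss ratio = claims / premiums
= 246756 / 427511
= 0.5772


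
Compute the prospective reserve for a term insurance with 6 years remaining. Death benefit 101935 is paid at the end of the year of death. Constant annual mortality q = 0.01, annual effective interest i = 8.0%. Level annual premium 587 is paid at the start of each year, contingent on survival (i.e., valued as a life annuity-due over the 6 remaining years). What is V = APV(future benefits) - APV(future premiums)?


v = 1/(1+i) = 0.925926
APV(future benefits) per unit = sum_{k=0}^{5} k_p_x * q * v^(k+1) = 0.04519
APV(future benefits) = 101935 * 0.04519 = 4606.4178
Life annuity-due factor ä_{x:6} = sum_{k=0}^{5} k_p_x * v^k = 4.880494
APV(future premiums) = 587 * 4.880494 = 2864.8498
V = 4606.4178 - 2864.8498
= 1741.568


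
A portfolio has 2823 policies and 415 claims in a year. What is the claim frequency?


frequency = claims / policies
= 415 / 2823
= 0.147


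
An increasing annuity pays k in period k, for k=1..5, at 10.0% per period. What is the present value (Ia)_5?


(Ia)_n = sum_{k=1}^{n} k * v^k, v = 1/(1+i)
v = 0.909091
Sum computed term by term:
(Ia)_5 = 10.6526


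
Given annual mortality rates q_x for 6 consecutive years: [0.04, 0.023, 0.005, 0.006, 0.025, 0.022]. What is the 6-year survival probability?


p_k = 1 - q_k for each year
Survival = product of (1 - q_k)
= 0.96 * 0.977 * 0.995 * 0.994 * 0.975 * 0.978
= 0.8845


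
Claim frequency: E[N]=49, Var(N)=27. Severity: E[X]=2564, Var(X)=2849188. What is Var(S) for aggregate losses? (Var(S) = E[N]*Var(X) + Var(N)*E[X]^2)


Var(S) = E[N]*Var(X) + Var(N)*E[X]^2
= 49*2849188 + 27*2564^2
= 139610212 + 177500592
= 3.1711e+08


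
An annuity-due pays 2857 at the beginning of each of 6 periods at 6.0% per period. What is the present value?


PV_due = PMT * (1-(1+i)^(-n))/i * (1+i)
PV_immediate = 14048.7956
PV_due = 14048.7956 * 1.06
= 14891.7233


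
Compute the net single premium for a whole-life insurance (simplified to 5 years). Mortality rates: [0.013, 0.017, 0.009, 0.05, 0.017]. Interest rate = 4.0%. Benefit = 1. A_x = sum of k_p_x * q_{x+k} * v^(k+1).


v = 0.961538
Year 0: k_p_x=1.0, q=0.013, term=0.0125
Year 1: k_p_x=0.987, q=0.017, term=0.015513
Year 2: k_p_x=0.970221, q=0.009, term=0.007763
Year 3: k_p_x=0.961489, q=0.05, term=0.041094
Year 4: k_p_x=0.913415, q=0.017, term=0.012763
A_x = 0.0896


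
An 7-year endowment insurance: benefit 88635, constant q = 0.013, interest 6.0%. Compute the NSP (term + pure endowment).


Term component = 6205.6552
Pure endowment = 7_p_x * v^7 * benefit = 0.912473 * 0.665057 * 88635 = 53787.8594
NSP = 59993.5146


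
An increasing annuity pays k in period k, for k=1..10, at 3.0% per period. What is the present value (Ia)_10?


(Ia)_n = sum_{k=1}^{n} k * v^k, v = 1/(1+i)
v = 0.970874
Sum computed term by term:
(Ia)_10 = 44.839


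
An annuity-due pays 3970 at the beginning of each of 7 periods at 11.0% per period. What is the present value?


PV_due = PMT * (1-(1+i)^(-n))/i * (1+i)
PV_immediate = 18707.4192
PV_due = 18707.4192 * 1.11
= 20765.2353


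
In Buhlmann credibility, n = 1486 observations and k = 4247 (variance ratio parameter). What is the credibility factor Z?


Z = n / (n + k)
= 1486 / (1486 + 4247)
= 1486 / 5733
= 0.2592


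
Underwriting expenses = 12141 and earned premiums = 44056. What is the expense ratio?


Expense ratio = expenses / premiums
= 12141 / 44056
= 0.2756


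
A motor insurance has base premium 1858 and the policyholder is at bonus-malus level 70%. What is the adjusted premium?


adjusted = base * BM_level / 100
= 1858 * 70 / 100
= 1858 * 0.7
= 1300.6


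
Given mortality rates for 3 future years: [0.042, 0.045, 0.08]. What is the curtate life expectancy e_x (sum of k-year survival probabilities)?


e_x = sum_{k=1}^{n} k_p_x
k_p_x values:
  1_p_x = 0.958
  2_p_x = 0.91489
  3_p_x = 0.841699
e_x = 2.7146


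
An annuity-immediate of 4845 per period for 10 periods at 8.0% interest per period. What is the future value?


FV = PMT * ((1+i)^n - 1) / i
= 4845 * ((1.08)^10 - 1) / 0.08
= 4845 * (2.158925 - 1) / 0.08
= 70187.3951


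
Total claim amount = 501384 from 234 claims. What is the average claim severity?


severity = total / number
= 501384 / 234
= 2142.6667


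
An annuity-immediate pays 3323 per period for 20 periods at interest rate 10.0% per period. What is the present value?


PV = PMT * (1 - (1+i)^(-n)) / i
= 3323 * (1 - (1+0.1)^(-20)) / 0.1
= 3323 * (1 - 0.148644) / 0.1
= 3323 * 8.513564
= 28290.5722


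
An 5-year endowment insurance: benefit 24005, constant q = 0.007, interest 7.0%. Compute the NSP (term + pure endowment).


Term component = 680.0429
Pure endowment = 5_p_x * v^5 * benefit = 0.965487 * 0.712986 * 24005 = 16524.528
NSP = 17204.5709


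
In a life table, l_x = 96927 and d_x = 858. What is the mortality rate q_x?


q_x = d_x / l_x
= 858 / 96927
= 0.0089


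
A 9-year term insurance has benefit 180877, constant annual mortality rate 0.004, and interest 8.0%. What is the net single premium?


NSP = benefit * sum_{k=0}^{n-1} k_p_x * q * v^(k+1)
With constant q=0.004, v=0.925926
Sum = 0.024642
NSP = 180877 * 0.024642
= 4457.1067


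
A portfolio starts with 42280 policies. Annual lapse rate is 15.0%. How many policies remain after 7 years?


remaining = initial * (1 - lapse)^years
= 42280 * (1 - 0.15)^7
= 42280 * 0.320577
= 13553.9993


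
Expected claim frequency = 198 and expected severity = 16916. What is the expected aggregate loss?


E[S] = E[N] * E[X]
= 198 * 16916
= 3.3494e+06


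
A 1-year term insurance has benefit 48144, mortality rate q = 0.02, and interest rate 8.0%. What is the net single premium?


NSP = benefit * q * v
v = 1/(1+i) = 0.925926
NSP = 48144 * 0.02 * 0.925926
= 891.5556


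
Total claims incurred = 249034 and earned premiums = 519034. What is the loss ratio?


Loss ratio = claims / premiums
= 249034 / 519034
= 0.4798


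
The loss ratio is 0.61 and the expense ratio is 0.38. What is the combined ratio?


Combined ratio = loss ratio + expense ratio
= 0.61 + 0.38
= 0.99


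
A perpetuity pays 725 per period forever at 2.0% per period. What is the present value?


PV = PMT / i
= 725 / 0.02
= 36250.0


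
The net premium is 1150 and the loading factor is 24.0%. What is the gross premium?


Gross = net * (1 + loading)
= 1150 * (1 + 0.24)
= 1150 * 1.24
= 1426.0


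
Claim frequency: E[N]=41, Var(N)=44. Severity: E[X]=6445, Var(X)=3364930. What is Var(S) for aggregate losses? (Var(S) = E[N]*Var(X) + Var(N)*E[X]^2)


Var(S) = E[N]*Var(X) + Var(N)*E[X]^2
= 41*3364930 + 44*6445^2
= 137962130 + 1827673100
= 1.9656e+09


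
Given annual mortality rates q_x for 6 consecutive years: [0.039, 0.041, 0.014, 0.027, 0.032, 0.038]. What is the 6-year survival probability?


p_k = 1 - q_k for each year
Survival = product of (1 - q_k)
= 0.961 * 0.959 * 0.986 * 0.973 * 0.968 * 0.962
= 0.8233


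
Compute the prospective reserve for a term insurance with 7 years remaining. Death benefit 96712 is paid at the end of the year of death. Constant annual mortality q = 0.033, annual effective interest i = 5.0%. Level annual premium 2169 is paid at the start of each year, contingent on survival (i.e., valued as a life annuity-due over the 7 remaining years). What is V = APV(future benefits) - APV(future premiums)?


v = 1/(1+i) = 0.952381
APV(future benefits) per unit = sum_{k=0}^{6} k_p_x * q * v^(k+1) = 0.174184
APV(future benefits) = 96712 * 0.174184 = 16845.6563
Life annuity-due factor ä_{x:7} = sum_{k=0}^{6} k_p_x * v^k = 5.542209
APV(future premiums) = 2169 * 5.542209 = 12021.0522
V = 16845.6563 - 12021.0522
= 4824.6041


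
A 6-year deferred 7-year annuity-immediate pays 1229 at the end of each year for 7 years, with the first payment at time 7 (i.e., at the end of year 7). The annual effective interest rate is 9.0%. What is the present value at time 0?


PV at time 6 of the 7-year annuity-immediate:
a_n = 1229 * (1-(1+0.09)^(-7))/0.09 = 6185.499
Discount back 6 years to time 0:
PV = 6185.499 * (1+0.09)^(-6)
= 6185.499 * 0.596267
= 3688.211


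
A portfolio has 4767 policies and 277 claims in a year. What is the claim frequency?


frequency = claims / policies
= 277 / 4767
= 0.0581


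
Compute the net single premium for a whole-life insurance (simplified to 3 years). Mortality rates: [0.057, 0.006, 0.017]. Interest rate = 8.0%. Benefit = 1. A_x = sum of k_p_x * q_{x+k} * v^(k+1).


v = 0.925926
Year 0: k_p_x=1.0, q=0.057, term=0.052778
Year 1: k_p_x=0.943, q=0.006, term=0.004851
Year 2: k_p_x=0.937342, q=0.017, term=0.01265
A_x = 0.0703


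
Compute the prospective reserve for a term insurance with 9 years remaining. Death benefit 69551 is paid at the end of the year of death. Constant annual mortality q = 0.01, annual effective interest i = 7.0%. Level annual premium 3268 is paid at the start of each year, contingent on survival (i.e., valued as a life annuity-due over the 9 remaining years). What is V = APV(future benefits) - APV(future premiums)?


v = 1/(1+i) = 0.934579
APV(future benefits) per unit = sum_{k=0}^{8} k_p_x * q * v^(k+1) = 0.062888
APV(future benefits) = 69551 * 0.062888 = 4373.9506
Life annuity-due factor ä_{x:9} = sum_{k=0}^{8} k_p_x * v^k = 6.729058
APV(future premiums) = 3268 * 6.729058 = 21990.5617
V = 4373.9506 - 21990.5617
= -17616.6111


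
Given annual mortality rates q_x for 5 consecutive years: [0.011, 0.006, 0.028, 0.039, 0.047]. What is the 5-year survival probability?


p_k = 1 - q_k for each year
Survival = product of (1 - q_k)
= 0.989 * 0.994 * 0.972 * 0.961 * 0.953
= 0.8751


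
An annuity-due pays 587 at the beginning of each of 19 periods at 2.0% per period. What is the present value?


PV_due = PMT * (1-(1+i)^(-n))/i * (1+i)
PV_immediate = 9203.2572
PV_due = 9203.2572 * 1.02
= 9387.3223


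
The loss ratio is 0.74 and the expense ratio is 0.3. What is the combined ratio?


Combined ratio = loss ratio + expense ratio
= 0.74 + 0.3
= 1.04


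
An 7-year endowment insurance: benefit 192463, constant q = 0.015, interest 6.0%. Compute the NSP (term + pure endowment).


Term component = 15462.8193
Pure endowment = 7_p_x * v^7 * benefit = 0.899609 * 0.665057 * 192463 = 115148.9037
NSP = 130611.723


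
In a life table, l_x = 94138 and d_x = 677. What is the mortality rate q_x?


q_x = d_x / l_x
= 677 / 94138
= 0.0072


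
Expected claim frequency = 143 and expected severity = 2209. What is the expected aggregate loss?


E[S] = E[N] * E[X]
= 143 * 2209
= 315887


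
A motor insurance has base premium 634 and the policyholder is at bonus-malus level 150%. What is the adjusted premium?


adjusted = base * BM_level / 100
= 634 * 150 / 100
= 634 * 1.5
= 951.0


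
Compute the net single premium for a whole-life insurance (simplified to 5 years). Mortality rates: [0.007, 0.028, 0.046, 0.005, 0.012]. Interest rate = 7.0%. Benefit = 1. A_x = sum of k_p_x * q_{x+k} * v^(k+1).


v = 0.934579
Year 0: k_p_x=1.0, q=0.007, term=0.006542
Year 1: k_p_x=0.993, q=0.028, term=0.024285
Year 2: k_p_x=0.965196, q=0.046, term=0.036243
Year 3: k_p_x=0.920797, q=0.005, term=0.003512
Year 4: k_p_x=0.916193, q=0.012, term=0.007839
A_x = 0.0784


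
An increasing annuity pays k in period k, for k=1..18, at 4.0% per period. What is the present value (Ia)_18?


(Ia)_n = sum_{k=1}^{n} k * v^k, v = 1/(1+i)
v = 0.961538
Sum computed term by term:
(Ia)_18 = 107.0091


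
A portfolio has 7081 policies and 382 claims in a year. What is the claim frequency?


frequency = claims / policies
= 382 / 7081
= 0.0539


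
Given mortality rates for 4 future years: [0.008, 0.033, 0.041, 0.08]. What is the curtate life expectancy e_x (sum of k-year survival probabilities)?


e_x = sum_{k=1}^{n} k_p_x
k_p_x values:
  1_p_x = 0.992
  2_p_x = 0.959264
  3_p_x = 0.919934
  4_p_x = 0.846339
e_x = 3.7175


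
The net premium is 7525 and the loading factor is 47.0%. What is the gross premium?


Gross = net * (1 + loading)
= 7525 * (1 + 0.47)
= 7525 * 1.47
= 11061.75


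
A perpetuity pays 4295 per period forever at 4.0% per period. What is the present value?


PV = PMT / i
= 4295 / 0.04
= 107375.0


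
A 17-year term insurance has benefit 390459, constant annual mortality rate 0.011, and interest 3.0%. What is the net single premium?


NSP = benefit * sum_{k=0}^{n-1} k_p_x * q * v^(k+1)
With constant q=0.011, v=0.970874
Sum = 0.133796
NSP = 390459 * 0.133796
= 52241.684


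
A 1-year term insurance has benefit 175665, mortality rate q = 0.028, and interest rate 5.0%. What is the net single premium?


NSP = benefit * q * v
v = 1/(1+i) = 0.952381
NSP = 175665 * 0.028 * 0.952381
= 4684.4


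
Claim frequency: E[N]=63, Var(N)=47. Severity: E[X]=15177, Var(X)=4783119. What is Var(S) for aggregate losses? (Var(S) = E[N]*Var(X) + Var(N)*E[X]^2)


Var(S) = E[N]*Var(X) + Var(N)*E[X]^2
= 63*4783119 + 47*15177^2
= 301336497 + 10826042463
= 1.1127e+10


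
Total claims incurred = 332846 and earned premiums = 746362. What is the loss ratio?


Loss ratio = claims / premiums
= 332846 / 746362
= 0.446


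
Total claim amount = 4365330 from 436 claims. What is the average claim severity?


severity = total / number
= 4365330 / 436
= 10012.2248


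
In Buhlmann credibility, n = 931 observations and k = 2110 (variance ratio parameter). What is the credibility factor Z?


Z = n / (n + k)
= 931 / (931 + 2110)
= 931 / 3041
= 0.3061


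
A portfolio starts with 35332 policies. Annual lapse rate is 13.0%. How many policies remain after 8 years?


remaining = initial * (1 - lapse)^years
= 35332 * (1 - 0.13)^8
= 35332 * 0.328212
= 11596.3748


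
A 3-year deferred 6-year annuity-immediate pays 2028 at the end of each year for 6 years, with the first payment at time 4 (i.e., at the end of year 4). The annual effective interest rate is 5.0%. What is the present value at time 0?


PV at time 3 of the 6-year annuity-immediate:
a_n = 2028 * (1-(1+0.05)^(-6))/0.05 = 10293.5035
Discount back 3 years to time 0:
PV = 10293.5035 * (1+0.05)^(-3)
= 10293.5035 * 0.863838
= 8891.9154


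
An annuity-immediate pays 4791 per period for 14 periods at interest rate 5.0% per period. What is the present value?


PV = PMT * (1 - (1+i)^(-n)) / i
= 4791 * (1 - (1+0.05)^(-14)) / 0.05
= 4791 * (1 - 0.505068) / 0.05
= 4791 * 9.898641
= 47424.3887


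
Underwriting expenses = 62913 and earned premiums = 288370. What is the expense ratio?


Expense ratio = expenses / premiums
= 62913 / 288370
= 0.2182


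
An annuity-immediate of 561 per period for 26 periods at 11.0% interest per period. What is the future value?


FV = PMT * ((1+i)^n - 1) / i
= 561 * ((1.11)^26 - 1) / 0.11
= 561 * (15.079865 - 1) / 0.11
= 71807.3106


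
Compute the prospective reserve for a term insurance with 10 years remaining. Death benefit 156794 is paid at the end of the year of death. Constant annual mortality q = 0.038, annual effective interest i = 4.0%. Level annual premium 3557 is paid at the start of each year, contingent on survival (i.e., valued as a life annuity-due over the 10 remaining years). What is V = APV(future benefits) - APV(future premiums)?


v = 1/(1+i) = 0.961538
APV(future benefits) per unit = sum_{k=0}^{9} k_p_x * q * v^(k+1) = 0.263768
APV(future benefits) = 156794 * 0.263768 = 41357.1735
Life annuity-due factor ä_{x:10} = sum_{k=0}^{9} k_p_x * v^k = 7.218902
APV(future premiums) = 3557 * 7.218902 = 25677.6348
V = 41357.1735 - 25677.6348
= 15679.5387


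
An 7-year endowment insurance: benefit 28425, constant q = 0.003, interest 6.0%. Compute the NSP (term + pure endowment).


Term component = 472.1041
Pure endowment = 7_p_x * v^7 * benefit = 0.979188 * 0.665057 * 28425 = 18510.8143
NSP = 18982.9184


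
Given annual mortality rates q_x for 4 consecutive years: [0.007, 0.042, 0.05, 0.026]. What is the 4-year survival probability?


p_k = 1 - q_k for each year
Survival = product of (1 - q_k)
= 0.993 * 0.958 * 0.95 * 0.974
= 0.8802


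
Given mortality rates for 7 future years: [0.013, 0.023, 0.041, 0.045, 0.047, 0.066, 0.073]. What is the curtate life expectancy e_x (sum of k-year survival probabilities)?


e_x = sum_{k=1}^{n} k_p_x
k_p_x values:
  1_p_x = 0.987
  2_p_x = 0.964299
  3_p_x = 0.924763
  4_p_x = 0.883148
  5_p_x = 0.84164
  6_p_x = 0.786092
  7_p_x = 0.728707
e_x = 6.1157


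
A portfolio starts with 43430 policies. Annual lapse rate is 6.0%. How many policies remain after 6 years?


remaining = initial * (1 - lapse)^years
= 43430 * (1 - 0.06)^6
= 43430 * 0.68987
= 29961.0446


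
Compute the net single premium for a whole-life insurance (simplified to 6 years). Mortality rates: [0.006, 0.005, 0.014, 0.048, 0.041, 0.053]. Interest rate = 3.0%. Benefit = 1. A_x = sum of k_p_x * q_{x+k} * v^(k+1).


v = 0.970874
Year 0: k_p_x=1.0, q=0.006, term=0.005825
Year 1: k_p_x=0.994, q=0.005, term=0.004685
Year 2: k_p_x=0.98903, q=0.014, term=0.012671
Year 3: k_p_x=0.975184, q=0.048, term=0.041589
Year 4: k_p_x=0.928375, q=0.041, term=0.032834
Year 5: k_p_x=0.890311, q=0.053, term=0.039518
A_x = 0.1371


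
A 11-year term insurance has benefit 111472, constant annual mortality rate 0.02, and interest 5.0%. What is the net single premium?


NSP = benefit * sum_{k=0}^{n-1} k_p_x * q * v^(k+1)
With constant q=0.02, v=0.952381
Sum = 0.151951
NSP = 111472 * 0.151951
= 16938.2966


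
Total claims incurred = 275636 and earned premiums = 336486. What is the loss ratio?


Loss ratio = claims / premiums
= 275636 / 336486
= 0.8192


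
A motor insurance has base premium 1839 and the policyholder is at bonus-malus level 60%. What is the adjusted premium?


adjusted = base * BM_level / 100
= 1839 * 60 / 100
= 1839 * 0.6
= 1103.4


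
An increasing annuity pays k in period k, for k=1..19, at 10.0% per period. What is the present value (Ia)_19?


(Ia)_n = sum_{k=1}^{n} k * v^k, v = 1/(1+i)
v = 0.909091
Sum computed term by term:
(Ia)_19 = 60.9476


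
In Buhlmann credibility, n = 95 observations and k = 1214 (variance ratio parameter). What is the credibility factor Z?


Z = n / (n + k)
= 95 / (95 + 1214)
= 95 / 1309
= 0.0726


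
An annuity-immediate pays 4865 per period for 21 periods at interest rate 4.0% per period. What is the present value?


PV = PMT * (1 - (1+i)^(-n)) / i
= 4865 * (1 - (1+0.04)^(-21)) / 0.04
= 4865 * (1 - 0.438834) / 0.04
= 4865 * 14.02916
= 68251.8631


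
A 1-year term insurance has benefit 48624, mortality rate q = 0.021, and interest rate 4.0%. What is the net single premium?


NSP = benefit * q * v
v = 1/(1+i) = 0.961538
NSP = 48624 * 0.021 * 0.961538
= 981.8308


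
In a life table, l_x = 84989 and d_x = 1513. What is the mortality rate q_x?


q_x = d_x / l_x
= 1513 / 84989
= 0.0178


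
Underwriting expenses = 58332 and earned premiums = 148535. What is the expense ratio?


Expense ratio = expenses / premiums
= 58332 / 148535
= 0.3927


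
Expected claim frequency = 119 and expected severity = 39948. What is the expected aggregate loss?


E[S] = E[N] * E[X]
= 119 * 39948
= 4.7538e+06


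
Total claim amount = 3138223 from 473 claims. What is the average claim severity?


severity = total / number
= 3138223 / 473
= 6634.7209


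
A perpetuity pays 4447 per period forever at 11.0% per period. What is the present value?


PV = PMT / i
= 4447 / 0.11
= 40427.2727


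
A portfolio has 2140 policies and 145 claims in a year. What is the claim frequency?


frequency = claims / policies
= 145 / 2140
= 0.0678


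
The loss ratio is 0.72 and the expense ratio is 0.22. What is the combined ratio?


Combined ratio = loss ratio + expense ratio
= 0.72 + 0.22
= 0.94


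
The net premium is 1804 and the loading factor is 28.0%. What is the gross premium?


Gross = net * (1 + loading)
= 1804 * (1 + 0.28)
= 1804 * 1.28
= 2309.12


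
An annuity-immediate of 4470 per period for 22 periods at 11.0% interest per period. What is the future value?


FV = PMT * ((1+i)^n - 1) / i
= 4470 * ((1.11)^22 - 1) / 0.11
= 4470 * (9.933574 - 1) / 0.11
= 363027.9634


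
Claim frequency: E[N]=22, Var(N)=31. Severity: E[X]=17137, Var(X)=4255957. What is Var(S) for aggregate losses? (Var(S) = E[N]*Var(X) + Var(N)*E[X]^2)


Var(S) = E[N]*Var(X) + Var(N)*E[X]^2
= 22*4255957 + 31*17137^2
= 93631054 + 9103979839
= 9.1976e+09


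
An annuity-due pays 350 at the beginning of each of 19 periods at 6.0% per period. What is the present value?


PV_due = PMT * (1-(1+i)^(-n))/i * (1+i)
PV_immediate = 3905.3408
PV_due = 3905.3408 * 1.06
= 4139.6612


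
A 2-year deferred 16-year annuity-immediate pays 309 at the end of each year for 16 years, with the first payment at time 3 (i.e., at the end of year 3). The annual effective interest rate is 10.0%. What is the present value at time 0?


PV at time 2 of the 16-year annuity-immediate:
a_n = 309 * (1-(1+0.1)^(-16))/0.1 = 2417.526
Discount back 2 years to time 0:
PV = 2417.526 * (1+0.1)^(-2)
= 2417.526 * 0.826446
= 1997.9553


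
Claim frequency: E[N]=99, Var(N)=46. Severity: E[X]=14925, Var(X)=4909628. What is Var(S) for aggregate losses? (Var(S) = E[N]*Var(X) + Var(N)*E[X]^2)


Var(S) = E[N]*Var(X) + Var(N)*E[X]^2
= 99*4909628 + 46*14925^2
= 486053172 + 10246758750
= 1.0733e+10


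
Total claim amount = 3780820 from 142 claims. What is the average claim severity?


severity = total / number
= 3780820 / 142
= 26625.493


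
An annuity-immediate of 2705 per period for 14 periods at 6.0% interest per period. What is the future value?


FV = PMT * ((1+i)^n - 1) / i
= 2705 * ((1.06)^14 - 1) / 0.06
= 2705 * (2.260904 - 1) / 0.06
= 56845.7533


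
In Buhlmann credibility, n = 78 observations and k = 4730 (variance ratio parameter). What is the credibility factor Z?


Z = n / (n + k)
= 78 / (78 + 4730)
= 78 / 4808
= 0.0162


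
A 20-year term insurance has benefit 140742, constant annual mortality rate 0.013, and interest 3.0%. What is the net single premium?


NSP = benefit * sum_{k=0}^{n-1} k_p_x * q * v^(k+1)
With constant q=0.013, v=0.970874
Sum = 0.173479
NSP = 140742 * 0.173479
= 24415.7582


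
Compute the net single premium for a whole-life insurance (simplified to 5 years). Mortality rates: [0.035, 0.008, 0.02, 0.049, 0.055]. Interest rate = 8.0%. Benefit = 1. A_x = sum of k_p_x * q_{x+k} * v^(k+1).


v = 0.925926
Year 0: k_p_x=1.0, q=0.035, term=0.032407
Year 1: k_p_x=0.965, q=0.008, term=0.006619
Year 2: k_p_x=0.95728, q=0.02, term=0.015198
Year 3: k_p_x=0.938134, q=0.049, term=0.033788
Year 4: k_p_x=0.892166, q=0.055, term=0.033396
A_x = 0.1214


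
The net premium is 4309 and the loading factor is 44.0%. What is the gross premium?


Gross = net * (1 + loading)
= 4309 * (1 + 0.44)
= 4309 * 1.44
= 6204.96


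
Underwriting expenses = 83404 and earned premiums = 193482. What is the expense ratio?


Expense ratio = expenses / premiums
= 83404 / 193482
= 0.4311


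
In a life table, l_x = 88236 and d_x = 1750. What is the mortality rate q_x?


q_x = d_x / l_x
= 1750 / 88236
= 0.0198


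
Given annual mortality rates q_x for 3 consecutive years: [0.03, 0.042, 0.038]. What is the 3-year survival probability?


p_k = 1 - q_k for each year
Survival = product of (1 - q_k)
= 0.97 * 0.958 * 0.962
= 0.8939


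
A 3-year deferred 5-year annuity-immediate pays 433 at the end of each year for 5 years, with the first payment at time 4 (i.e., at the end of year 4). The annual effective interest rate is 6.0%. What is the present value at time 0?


PV at time 3 of the 5-year annuity-immediate:
a_n = 433 * (1-(1+0.06)^(-5))/0.06 = 1823.9535
Discount back 3 years to time 0:
PV = 1823.9535 * (1+0.06)^(-3)
= 1823.9535 * 0.839619
= 1531.4265


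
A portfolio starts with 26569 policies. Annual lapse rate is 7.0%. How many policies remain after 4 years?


remaining = initial * (1 - lapse)^years
= 26569 * (1 - 0.07)^4
= 26569 * 0.748052
= 19874.9939


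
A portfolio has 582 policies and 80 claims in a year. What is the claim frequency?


frequency = claims / policies
= 80 / 582
= 0.1375


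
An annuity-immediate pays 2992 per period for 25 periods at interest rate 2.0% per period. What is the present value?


PV = PMT * (1 - (1+i)^(-n)) / i
= 2992 * (1 - (1+0.02)^(-25)) / 0.02
= 2992 * (1 - 0.609531) / 0.02
= 2992 * 19.523456
= 58414.1818


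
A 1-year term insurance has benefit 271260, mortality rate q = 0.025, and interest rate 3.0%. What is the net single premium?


NSP = benefit * q * v
v = 1/(1+i) = 0.970874
NSP = 271260 * 0.025 * 0.970874
= 6583.9806


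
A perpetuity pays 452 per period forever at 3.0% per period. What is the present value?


PV = PMT / i
= 452 / 0.03
= 15066.6667


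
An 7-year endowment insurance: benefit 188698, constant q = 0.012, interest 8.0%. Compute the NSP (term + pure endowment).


Term component = 11415.241
Pure endowment = 7_p_x * v^7 * benefit = 0.918964 * 0.58349 * 188698 = 101181.1522
NSP = 112596.3933


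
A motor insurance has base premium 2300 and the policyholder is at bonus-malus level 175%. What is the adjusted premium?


adjusted = base * BM_level / 100
= 2300 * 175 / 100
= 2300 * 1.75
= 4025.0


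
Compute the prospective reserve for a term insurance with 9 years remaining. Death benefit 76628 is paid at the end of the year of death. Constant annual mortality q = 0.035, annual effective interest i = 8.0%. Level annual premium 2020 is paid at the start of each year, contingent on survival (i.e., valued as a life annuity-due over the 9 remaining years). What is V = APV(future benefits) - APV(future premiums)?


v = 1/(1+i) = 0.925926
APV(future benefits) per unit = sum_{k=0}^{8} k_p_x * q * v^(k+1) = 0.193863
APV(future benefits) = 76628 * 0.193863 = 14855.342
Life annuity-due factor ä_{x:9} = sum_{k=0}^{8} k_p_x * v^k = 5.982062
APV(future premiums) = 2020 * 5.982062 = 12083.7643
V = 14855.342 - 12083.7643
= 2771.5777


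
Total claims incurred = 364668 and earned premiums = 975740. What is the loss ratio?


Loss ratio = claims / premiums
= 364668 / 975740
= 0.3737


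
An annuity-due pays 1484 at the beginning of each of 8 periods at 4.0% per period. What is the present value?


PV_due = PMT * (1-(1+i)^(-n))/i * (1+i)
PV_immediate = 9991.3934
PV_due = 9991.3934 * 1.04
= 10391.0491


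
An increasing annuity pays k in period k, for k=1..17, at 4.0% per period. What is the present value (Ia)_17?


(Ia)_n = sum_{k=1}^{n} k * v^k, v = 1/(1+i)
v = 0.961538
Sum computed term by term:
(Ia)_17 = 98.1238


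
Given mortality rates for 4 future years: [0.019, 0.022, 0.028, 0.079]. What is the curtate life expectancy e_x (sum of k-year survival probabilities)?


e_x = sum_{k=1}^{n} k_p_x
k_p_x values:
  1_p_x = 0.981
  2_p_x = 0.959418
  3_p_x = 0.932554
  4_p_x = 0.858883
e_x = 3.7319


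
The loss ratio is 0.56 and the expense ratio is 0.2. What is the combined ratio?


Combined ratio = loss ratio + expense ratio
= 0.56 + 0.2
= 0.76


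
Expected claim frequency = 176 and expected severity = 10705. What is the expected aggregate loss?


E[S] = E[N] * E[X]
= 176 * 10705
= 1.8841e+06


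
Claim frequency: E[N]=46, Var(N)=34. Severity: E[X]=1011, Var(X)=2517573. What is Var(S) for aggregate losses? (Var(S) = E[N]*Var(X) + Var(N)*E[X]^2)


Var(S) = E[N]*Var(X) + Var(N)*E[X]^2
= 46*2517573 + 34*1011^2
= 115808358 + 34752114
= 1.5056e+08


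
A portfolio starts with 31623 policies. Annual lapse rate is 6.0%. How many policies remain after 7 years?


remaining = initial * (1 - lapse)^years
= 31623 * (1 - 0.06)^7
= 31623 * 0.648478
= 20506.807


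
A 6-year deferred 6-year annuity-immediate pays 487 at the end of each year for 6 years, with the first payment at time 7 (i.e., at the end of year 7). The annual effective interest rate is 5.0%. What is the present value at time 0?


PV at time 6 of the 6-year annuity-immediate:
a_n = 487 * (1-(1+0.05)^(-6))/0.05 = 2471.862
Discount back 6 years to time 0:
PV = 2471.862 * (1+0.05)^(-6)
= 2471.862 * 0.746215
= 1844.5415


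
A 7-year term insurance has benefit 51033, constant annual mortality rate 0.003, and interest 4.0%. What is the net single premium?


NSP = benefit * sum_{k=0}^{n-1} k_p_x * q * v^(k+1)
With constant q=0.003, v=0.961538
Sum = 0.017853
NSP = 51033 * 0.017853
= 911.1084


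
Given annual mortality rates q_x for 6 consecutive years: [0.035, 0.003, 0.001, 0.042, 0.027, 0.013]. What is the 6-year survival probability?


p_k = 1 - q_k for each year
Survival = product of (1 - q_k)
= 0.965 * 0.997 * 0.999 * 0.958 * 0.973 * 0.987
= 0.8843


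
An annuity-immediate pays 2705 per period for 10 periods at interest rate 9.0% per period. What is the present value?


PV = PMT * (1 - (1+i)^(-n)) / i
= 2705 * (1 - (1+0.09)^(-10)) / 0.09
= 2705 * (1 - 0.422411) / 0.09
= 2705 * 6.417658
= 17359.7641


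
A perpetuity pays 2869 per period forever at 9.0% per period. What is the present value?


PV = PMT / i
= 2869 / 0.09
= 31877.7778


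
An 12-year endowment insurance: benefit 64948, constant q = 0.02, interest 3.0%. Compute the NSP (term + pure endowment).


Term component = 11680.6504
Pure endowment = 12_p_x * v^12 * benefit = 0.784717 * 0.70138 * 64948 = 35746.3739
NSP = 47427.0243


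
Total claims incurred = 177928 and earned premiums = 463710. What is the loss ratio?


Loss ratio = claims / premiums
= 177928 / 463710
= 0.3837


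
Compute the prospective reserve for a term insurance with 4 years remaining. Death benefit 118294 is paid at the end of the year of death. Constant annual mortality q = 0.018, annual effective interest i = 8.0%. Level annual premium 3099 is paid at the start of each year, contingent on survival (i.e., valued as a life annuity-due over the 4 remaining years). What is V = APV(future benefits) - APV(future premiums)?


v = 1/(1+i) = 0.925926
APV(future benefits) per unit = sum_{k=0}^{3} k_p_x * q * v^(k+1) = 0.058129
APV(future benefits) = 118294 * 0.058129 = 6876.3197
Life annuity-due factor ä_{x:4} = sum_{k=0}^{3} k_p_x * v^k = 3.487744
APV(future premiums) = 3099 * 3.487744 = 10808.5185
V = 6876.3197 - 10808.5185
= -3932.1988


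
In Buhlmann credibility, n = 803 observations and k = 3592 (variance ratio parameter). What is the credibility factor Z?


Z = n / (n + k)
= 803 / (803 + 3592)
= 803 / 4395
= 0.1827


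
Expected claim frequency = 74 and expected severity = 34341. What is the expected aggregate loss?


E[S] = E[N] * E[X]
= 74 * 34341
= 2.5412e+06


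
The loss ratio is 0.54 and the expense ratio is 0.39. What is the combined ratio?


Combined ratio = loss ratio + expense ratio
= 0.54 + 0.39
= 0.93


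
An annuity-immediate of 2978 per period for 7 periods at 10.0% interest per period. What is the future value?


FV = PMT * ((1+i)^n - 1) / i
= 2978 * ((1.1)^7 - 1) / 0.1
= 2978 * (1.948717 - 1) / 0.1
= 28252.7952


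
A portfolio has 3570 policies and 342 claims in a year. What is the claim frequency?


frequency = claims / policies
= 342 / 3570
= 0.0958


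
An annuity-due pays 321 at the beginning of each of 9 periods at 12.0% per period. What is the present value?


PV_due = PMT * (1-(1+i)^(-n))/i * (1+i)
PV_immediate = 1710.3682
PV_due = 1710.3682 * 1.12
= 1915.6124


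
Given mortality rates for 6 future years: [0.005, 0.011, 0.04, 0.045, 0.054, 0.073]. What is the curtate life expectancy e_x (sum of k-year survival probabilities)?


e_x = sum_{k=1}^{n} k_p_x
k_p_x values:
  1_p_x = 0.995
  2_p_x = 0.984055
  3_p_x = 0.944693
  4_p_x = 0.902182
  5_p_x = 0.853464
  6_p_x = 0.791161
e_x = 5.4706


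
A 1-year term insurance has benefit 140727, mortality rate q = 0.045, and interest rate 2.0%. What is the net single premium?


NSP = benefit * q * v
v = 1/(1+i) = 0.980392
NSP = 140727 * 0.045 * 0.980392
= 6208.5441


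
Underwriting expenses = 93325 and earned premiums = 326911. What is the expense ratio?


Expense ratio = expenses / premiums
= 93325 / 326911
= 0.2855


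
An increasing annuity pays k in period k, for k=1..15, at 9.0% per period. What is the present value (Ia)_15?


(Ia)_n = sum_{k=1}^{n} k * v^k, v = 1/(1+i)
v = 0.917431
Sum computed term by term:
(Ia)_15 = 51.8676


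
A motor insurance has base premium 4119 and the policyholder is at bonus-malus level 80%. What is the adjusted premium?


adjusted = base * BM_level / 100
= 4119 * 80 / 100
= 4119 * 0.8
= 3295.2


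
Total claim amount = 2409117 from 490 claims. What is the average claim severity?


severity = total / number
= 2409117 / 490
= 4916.5653


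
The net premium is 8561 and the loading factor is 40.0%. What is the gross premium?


Gross = net * (1 + loading)
= 8561 * (1 + 0.4)
= 8561 * 1.4
= 11985.4


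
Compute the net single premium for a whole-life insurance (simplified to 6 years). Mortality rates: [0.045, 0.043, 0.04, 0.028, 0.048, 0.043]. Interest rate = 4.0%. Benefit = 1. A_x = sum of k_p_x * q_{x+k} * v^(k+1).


v = 0.961538
Year 0: k_p_x=1.0, q=0.045, term=0.043269
Year 1: k_p_x=0.955, q=0.043, term=0.037967
Year 2: k_p_x=0.913935, q=0.04, term=0.032499
Year 3: k_p_x=0.877378, q=0.028, term=0.021
Year 4: k_p_x=0.852811, q=0.048, term=0.033646
Year 5: k_p_x=0.811876, q=0.043, term=0.02759
A_x = 0.196


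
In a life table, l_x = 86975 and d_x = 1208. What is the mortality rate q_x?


q_x = d_x / l_x
= 1208 / 86975
= 0.0139


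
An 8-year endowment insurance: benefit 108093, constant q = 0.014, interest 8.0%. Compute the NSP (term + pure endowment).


Term component = 8328.9215
Pure endowment = 8_p_x * v^8 * benefit = 0.893337 * 0.540269 * 108093 = 52170.2414
NSP = 60499.1629


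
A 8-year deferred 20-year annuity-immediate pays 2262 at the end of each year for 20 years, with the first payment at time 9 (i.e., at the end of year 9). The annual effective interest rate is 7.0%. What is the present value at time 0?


PV at time 8 of the 20-year annuity-immediate:
a_n = 2262 * (1-(1+0.07)^(-20))/0.07 = 23963.6602
Discount back 8 years to time 0:
PV = 23963.6602 * (1+0.07)^(-8)
= 23963.6602 * 0.582009
= 13947.0684


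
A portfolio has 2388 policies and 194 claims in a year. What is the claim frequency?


frequency = claims / policies
= 194 / 2388
= 0.0812


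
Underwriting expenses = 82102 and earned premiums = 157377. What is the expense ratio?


Expense ratio = expenses / premiums
= 82102 / 157377
= 0.5217


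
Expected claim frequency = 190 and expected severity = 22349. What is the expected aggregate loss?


E[S] = E[N] * E[X]
= 190 * 22349
= 4.2463e+06


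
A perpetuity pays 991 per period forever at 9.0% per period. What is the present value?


PV = PMT / i
= 991 / 0.09
= 11011.1111


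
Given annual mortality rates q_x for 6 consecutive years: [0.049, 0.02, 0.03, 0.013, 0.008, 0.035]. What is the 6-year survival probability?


p_k = 1 - q_k for each year
Survival = product of (1 - q_k)
= 0.951 * 0.98 * 0.97 * 0.987 * 0.992 * 0.965
= 0.8542


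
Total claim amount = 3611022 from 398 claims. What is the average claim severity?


severity = total / number
= 3611022 / 398
= 9072.9196


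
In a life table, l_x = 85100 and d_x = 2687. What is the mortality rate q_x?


q_x = d_x / l_x
= 2687 / 85100
= 0.0316


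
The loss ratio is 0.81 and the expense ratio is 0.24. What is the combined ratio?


Combined ratio = loss ratio + expense ratio
= 0.81 + 0.24
= 1.05


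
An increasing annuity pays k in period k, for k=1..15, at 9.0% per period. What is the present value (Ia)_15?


(Ia)_n = sum_{k=1}^{n} k * v^k, v = 1/(1+i)
v = 0.917431
Sum computed term by term:
(Ia)_15 = 51.8676


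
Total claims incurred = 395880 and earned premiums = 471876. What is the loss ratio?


Loss ratio = claims / premiums
= 395880 / 471876
= 0.8389


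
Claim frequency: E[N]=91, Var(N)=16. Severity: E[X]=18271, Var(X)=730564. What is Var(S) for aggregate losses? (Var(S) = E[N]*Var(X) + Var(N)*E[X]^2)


Var(S) = E[N]*Var(X) + Var(N)*E[X]^2
= 91*730564 + 16*18271^2
= 66481324 + 5341271056
= 5.4078e+09
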